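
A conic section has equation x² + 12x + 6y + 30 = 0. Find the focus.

(-6, -1/2)

Only x is squared. Complete the square in x: (x + 6)² = -6(y - 1).
Vertex (-6, 1); 4p = -6 so p = -3/2. Opens down.
Focus is p units from the vertex along the axis: (h, k + p).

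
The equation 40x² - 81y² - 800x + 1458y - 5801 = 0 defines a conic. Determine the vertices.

Collect terms: 40(x² - 20x) -81(y² - 18y) = 5801
Complete the square in x and y: 40(x - 10)² -81(y - 9)² = 5801 + 4000 - 6561 = 3240
Divide through by 3240 to get (x - 10)²/81 - (y - 9)²/40 = 1.
Hyperbola, center (10, 9), transverse axis horizontal; a² = 81, b² = 40.
a = 9. Vertices at (h ± a, k).

(1, 9) and (19, 9)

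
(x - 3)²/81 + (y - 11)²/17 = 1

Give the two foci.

(-5, 11) and (11, 11)

Center (3, 11). The larger denominator 81 sits under the x-term, so the major axis is horizontal; a² = 81, b² = 17.
c² = a² - b² = 81 - 17 = 64, so c = 8.
Foci lie on the horizontal axis through the center: (h ± c, k).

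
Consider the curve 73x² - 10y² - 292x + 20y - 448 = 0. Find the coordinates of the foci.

73(x² - 4x) -10(y² - 2y) = 448
Completing the square gives 73(x - 2)² -10(y - 1)² = 448 + 292 - 10 = 730.
Divide by 730: (x - 2)²/10 - (y - 1)²/73 = 1
Hyperbola, center (2, 1), transverse axis horizontal; a² = 10, b² = 73.
c² = a² + b² = 10 + 73 = 83, so c = √83.
Foci lie on the horizontal axis through the center: (h ± c, k).

(2 - √83, 1) and (2 + √83, 1)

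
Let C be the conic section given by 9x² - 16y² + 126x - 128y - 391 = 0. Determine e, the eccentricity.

Group: 9(x² + 14x) -16(y² + 8y) = 391
9(x + 7)² -16(y + 4)² = 391 + 441 - 256 = 576
Divide through by 576 to get (x + 7)²/64 - (y + 4)²/36 = 1.
Hyperbola, center (-7, -4), transverse axis horizontal; a² = 64, b² = 36.
c² = a² + b² = 100, so c = 10.
e = c/a = 10/8 = 5/4.

e = 5/4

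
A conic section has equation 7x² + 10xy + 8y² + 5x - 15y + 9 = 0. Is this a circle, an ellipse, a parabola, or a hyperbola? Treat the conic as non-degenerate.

A = 7, B = 10, C = 8.
Discriminant B² − 4AC = 10² − 4·7·8 = -124.
B² − 4AC < 0 ⇒ ellipse.

ellipse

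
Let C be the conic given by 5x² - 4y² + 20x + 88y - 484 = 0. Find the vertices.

5(x² + 4x) -4(y² - 22y) = 484
Completing the square gives 5(x + 2)² -4(y - 11)² = 484 + 20 - 484 = 20.
Dividing both sides by 20: (x + 2)²/4 - (y - 11)²/5 = 1
Hyperbola, center (-2, 11), transverse axis horizontal; a² = 4, b² = 5.
a = 2. Vertices at (h ± a, k).

(-4, 11) and (0, 11)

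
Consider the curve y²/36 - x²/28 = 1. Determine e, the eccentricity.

Center (0, 0). The positive term is the y-term, so the transverse axis is vertical; a² = 36, b² = 28.
c² = a² + b² = 64, so c = 8.
e = c/a = 8/6 = 4/3.

e = 4/3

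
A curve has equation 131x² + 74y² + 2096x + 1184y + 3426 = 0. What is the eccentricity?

e = √7467/131

Group the x- and y-terms: 131(x² + 16x) + 74(y² + 16y) = -3426
Completing the square gives 131(x + 8)² + 74(y + 8)² = -3426 + 8384 + 4736 = 9694.
Divide through by 9694 to get (x + 8)²/74 + (y + 8)²/131 = 1.
Ellipse, center (-8, -8), major axis vertical; a² = 131, b² = 74.
c² = a² - b² = 57, so c = √57.
e = c/a = √57/√131 = √7467/131.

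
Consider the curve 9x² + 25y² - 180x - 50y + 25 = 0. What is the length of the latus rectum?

36/5

Rearranging, 9(x² - 20x) + 25(y² - 2y) = -25.
Completing the square gives 9(x - 10)² + 25(y - 1)² = -25 + 900 + 25 = 900.
Divide by 900: (x - 10)²/100 + (y - 1)²/36 = 1
Ellipse, center (10, 1), major axis horizontal; a² = 100, b² = 36.
Latus rectum length = 2b²/a = 2·36/10 = 36/5.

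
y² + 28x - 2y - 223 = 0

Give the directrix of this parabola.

Only y is squared. Complete the square in y: (y - 1)² = -28(x - 8).
Vertex (8, 1); 4p = -28 so p = -7. Opens left.
Directrix is the vertical line x = h − p = 8 − (-7) = 15.

x = 15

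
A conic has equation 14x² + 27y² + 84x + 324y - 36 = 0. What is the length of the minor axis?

Collect terms: 14(x² + 6x) + 27(y² + 12y) = 36
Completing the square gives 14(x + 3)² + 27(y + 6)² = 36 + 126 + 972 = 1134.
Dividing both sides by 1134: (x + 3)²/81 + (y + 6)²/42 = 1
Ellipse, center (-3, -6), major axis horizontal; a² = 81, b² = 42.
b² = 42 so b = √42; the minor axis has length 2b = 2√42.

2√42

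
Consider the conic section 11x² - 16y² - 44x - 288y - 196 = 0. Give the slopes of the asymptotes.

√11/4 and -√11/4

Rearranging, 11(x² - 4x) -16(y² + 18y) = 196.
11(x - 2)² -16(y + 9)² = 196 + 44 - 1296 = -1056
Divide by -1056: (y + 9)²/66 - (x - 2)²/96 = 1
Hyperbola, center (2, -9), transverse axis vertical; a² = 66, b² = 96.
For a vertical hyperbola the asymptotes have slope ±a/b.
Here that is ±√66/4√6 = ±√11/4.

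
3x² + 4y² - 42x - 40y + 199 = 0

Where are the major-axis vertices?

Group: 3(x² - 14x) + 4(y² - 10y) = -199
Complete the square in x and y: 3(x - 7)² + 4(y - 5)² = -199 + 147 + 100 = 48
Divide by 48: (x - 7)²/16 + (y - 5)²/12 = 1
Ellipse, center (7, 5), major axis horizontal; a² = 16, b² = 12.
a = 4. Vertices at (h ± a, k).

(3, 5) and (11, 5)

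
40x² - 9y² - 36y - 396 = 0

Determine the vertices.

Rearranging, 40x² -9(y² + 4y) = 396.
40x² -9(y + 2)² = 396 + 0 - 36 = 360
Divide by 360: x²/9 - (y + 2)²/40 = 1
Hyperbola, center (0, -2), transverse axis horizontal; a² = 9, b² = 40.
a = 3. Vertices at (h ± a, k).

(-3, -2) and (3, -2)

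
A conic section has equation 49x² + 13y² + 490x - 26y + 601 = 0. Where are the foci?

Collect terms: 49(x² + 10x) + 13(y² - 2y) = -601
Complete the square in x and y: 49(x + 5)² + 13(y - 1)² = -601 + 1225 + 13 = 637
Divide by 637: (x + 5)²/13 + (y - 1)²/49 = 1
Ellipse, center (-5, 1), major axis vertical; a² = 49, b² = 13.
c² = a² - b² = 49 - 13 = 36, so c = 6.
Foci lie on the vertical axis through the center: (h, k ± c).

(-5, -5) and (-5, 7)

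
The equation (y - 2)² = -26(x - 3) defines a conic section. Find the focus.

(-7/2, 2)

Vertex (3, 2); 4p = -26 so p = -13/2. Opens left.
Focus is p units from the vertex along the axis: (h + p, k).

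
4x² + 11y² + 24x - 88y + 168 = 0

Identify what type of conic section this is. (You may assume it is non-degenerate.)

ellipse

No xy term. Coefficients of x² and y² are A = 4, C = 11.
A and C have the same sign but A ≠ C ⇒ ellipse.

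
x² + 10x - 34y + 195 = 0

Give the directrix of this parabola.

y = -7/2

Only x is squared. Complete the square in x: (x + 5)² = 34(y - 5).
Vertex (-5, 5); 4p = 34 so p = 17/2. Opens up.
Directrix is the horizontal line y = k − p = 5 − (17/2) = -7/2.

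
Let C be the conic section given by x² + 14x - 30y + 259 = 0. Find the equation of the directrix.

y = -1/2

Only x is squared. Complete the square in x: (x + 7)² = 30(y - 7).
Vertex (-7, 7); 4p = 30 so p = 15/2. Opens up.
Directrix is the horizontal line y = k − p = 7 − (15/2) = -1/2.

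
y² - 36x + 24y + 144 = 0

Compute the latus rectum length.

36

Only y is squared. Complete the square in y: (y + 12)² = 36x.
Vertex (0, -12); 4p = 36 so p = 9. Opens right.
Latus rectum length = |4p| = 36.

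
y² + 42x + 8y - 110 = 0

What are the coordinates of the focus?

Only y is squared. Complete the square in y: (y + 4)² = -42(x - 3).
Vertex (3, -4); 4p = -42 so p = -21/2. Opens left.
Focus is p units from the vertex along the axis: (h + p, k).

(-15/2, -4)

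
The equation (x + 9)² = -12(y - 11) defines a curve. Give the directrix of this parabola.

Vertex (-9, 11); 4p = -12 so p = -3. Opens down.
Directrix is the horizontal line y = k − p = 11 − (-3) = 14.

y = 14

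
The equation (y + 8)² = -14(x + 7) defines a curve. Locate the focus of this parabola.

(-21/2, -8)

Vertex (-7, -8); 4p = -14 so p = -7/2. Opens left.
Focus is p units from the vertex along the axis: (h + p, k).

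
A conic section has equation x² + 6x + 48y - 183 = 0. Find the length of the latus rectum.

Only x is squared. Complete the square in x: (x + 3)² = -48(y - 4).
Vertex (-3, 4); 4p = -48 so p = -12. Opens down.
Latus rectum length = |4p| = 48.

48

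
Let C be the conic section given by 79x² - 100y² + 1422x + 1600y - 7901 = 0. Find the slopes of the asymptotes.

Group the x- and y-terms: 79(x² + 18x) -100(y² - 16y) = 7901
Complete the square in x and y: 79(x + 9)² -100(y - 8)² = 7901 + 6399 - 6400 = 7900
Divide by 7900: (x + 9)²/100 - (y - 8)²/79 = 1
Hyperbola, center (-9, 8), transverse axis horizontal; a² = 100, b² = 79.
For a horizontal hyperbola the asymptotes have slope ±b/a.
Here that is ±√79/10.

√79/10 and -√79/10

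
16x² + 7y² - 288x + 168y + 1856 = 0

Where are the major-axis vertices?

Group: 16(x² - 18x) + 7(y² + 24y) = -1856
16(x - 9)² + 7(y + 12)² = -1856 + 1296 + 1008 = 448
Divide by 448: (x - 9)²/28 + (y + 12)²/64 = 1
Ellipse, center (9, -12), major axis vertical; a² = 64, b² = 28.
a = 8. Vertices at (h, k ± a).

(9, -20) and (9, -4)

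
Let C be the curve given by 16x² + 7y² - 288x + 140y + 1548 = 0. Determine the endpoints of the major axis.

Group the x- and y-terms: 16(x² - 18x) + 7(y² + 20y) = -1548
Complete the square: 16(x - 9)² + 7(y + 10)² = -1548 + 1296 + 700 = 448
Divide by 448: (x - 9)²/28 + (y + 10)²/64 = 1
Ellipse, center (9, -10), major axis vertical; a² = 64, b² = 28.
a = 8. Vertices at (h, k ± a).

(9, -18) and (9, -2)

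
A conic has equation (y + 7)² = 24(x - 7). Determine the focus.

Vertex (7, -7); 4p = 24 so p = 6. Opens right.
Focus is p units from the vertex along the axis: (h + p, k).

(13, -7)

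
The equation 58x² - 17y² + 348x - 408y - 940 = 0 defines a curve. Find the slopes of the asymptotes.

√986/17 and -√986/17

Collect terms: 58(x² + 6x) -17(y² + 24y) = 940
58(x + 3)² -17(y + 12)² = 940 + 522 - 2448 = -986
Divide by -986: (y + 12)²/58 - (x + 3)²/17 = 1
Hyperbola, center (-3, -12), transverse axis vertical; a² = 58, b² = 17.
For a vertical hyperbola the asymptotes have slope ±a/b.
Here that is ±√58/√17 = ±√986/17.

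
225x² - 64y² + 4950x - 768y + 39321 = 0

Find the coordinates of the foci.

Group: 225(x² + 22x) -64(y² + 12y) = -39321
Completing the square gives 225(x + 11)² -64(y + 6)² = -39321 + 27225 - 2304 = -14400.
Divide through by -14400 to get (y + 6)²/225 - (x + 11)²/64 = 1.
Hyperbola, center (-11, -6), transverse axis vertical; a² = 225, b² = 64.
c² = a² + b² = 225 + 64 = 289, so c = 17.
Foci lie on the vertical axis through the center: (h, k ± c).

(-11, -23) and (-11, 11)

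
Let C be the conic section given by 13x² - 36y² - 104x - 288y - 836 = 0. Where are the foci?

(-3, -4) and (11, -4)

Collect terms: 13(x² - 8x) -36(y² + 8y) = 836
Complete the square in x and y: 13(x - 4)² -36(y + 4)² = 836 + 208 - 576 = 468
Divide by 468: (x - 4)²/36 - (y + 4)²/13 = 1
Hyperbola, center (4, -4), transverse axis horizontal; a² = 36, b² = 13.
c² = a² + b² = 36 + 13 = 49, so c = 7.
Foci lie on the horizontal axis through the center: (h ± c, k).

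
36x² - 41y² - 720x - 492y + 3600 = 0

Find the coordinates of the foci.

(10, -6 - √77) and (10, -6 + √77)

Group: 36(x² - 20x) -41(y² + 12y) = -3600
Complete the square in x and y: 36(x - 10)² -41(y + 6)² = -3600 + 3600 - 1476 = -1476
Divide by -1476: (y + 6)²/36 - (x - 10)²/41 = 1
Hyperbola, center (10, -6), transverse axis vertical; a² = 36, b² = 41.
c² = a² + b² = 36 + 41 = 77, so c = √77.
Foci lie on the vertical axis through the center: (h, k ± c).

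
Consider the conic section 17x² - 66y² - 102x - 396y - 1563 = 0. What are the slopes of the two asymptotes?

√1122/66 and -√1122/66

Collect terms: 17(x² - 6x) -66(y² + 6y) = 1563
Complete the square: 17(x - 3)² -66(y + 3)² = 1563 + 153 - 594 = 1122
Divide by 1122: (x - 3)²/66 - (y + 3)²/17 = 1
Hyperbola, center (3, -3), transverse axis horizontal; a² = 66, b² = 17.
For a horizontal hyperbola the asymptotes have slope ±b/a.
Here that is ±√17/√66 = ±√1122/66.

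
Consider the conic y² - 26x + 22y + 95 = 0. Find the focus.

Only y is squared. Complete the square in y: (y + 11)² = 26(x + 1).
Vertex (-1, -11); 4p = 26 so p = 13/2. Opens right.
Focus is p units from the vertex along the axis: (h + p, k).

(11/2, -11)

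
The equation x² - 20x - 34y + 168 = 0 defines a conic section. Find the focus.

(10, 21/2)

Only x is squared. Complete the square in x: (x - 10)² = 34(y - 2).
Vertex (10, 2); 4p = 34 so p = 17/2. Opens up.
Focus is p units from the vertex along the axis: (h, k + p).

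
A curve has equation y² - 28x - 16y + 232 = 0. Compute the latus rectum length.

Only y is squared. Complete the square in y: (y - 8)² = 28(x - 6).
Vertex (6, 8); 4p = 28 so p = 7. Opens right.
Latus rectum length = |4p| = 28.

28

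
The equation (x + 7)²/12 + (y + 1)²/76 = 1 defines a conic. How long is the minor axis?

Center (-7, -1). The larger denominator 76 sits under the y-term, so the major axis is vertical; a² = 76, b² = 12.
b² = 12 so b = 2√3; the minor axis has length 2b = 4√3.

4√3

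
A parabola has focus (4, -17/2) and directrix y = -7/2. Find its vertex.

(4, -6)

The vertex is the midpoint between the focus and the directrix along the axis of symmetry.
Axis is vertical (directrix is horizontal). Vertex y-coordinate = (-17/2 + (-7/2))/2 = -6; x-coordinate = 4.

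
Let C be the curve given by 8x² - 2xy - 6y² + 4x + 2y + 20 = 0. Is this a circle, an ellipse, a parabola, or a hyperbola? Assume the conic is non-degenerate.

hyperbola

A = 8, B = -2, C = -6.
Discriminant B² − 4AC = (-2)² − 4·8·(-6) = 196.
B² − 4AC > 0 ⇒ hyperbola.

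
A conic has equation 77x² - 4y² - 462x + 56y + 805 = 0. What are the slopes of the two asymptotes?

√77/2 and -√77/2

Collect terms: 77(x² - 6x) -4(y² - 14y) = -805
77(x - 3)² -4(y - 7)² = -805 + 693 - 196 = -308
Divide by -308: (y - 7)²/77 - (x - 3)²/4 = 1
Hyperbola, center (3, 7), transverse axis vertical; a² = 77, b² = 4.
For a vertical hyperbola the asymptotes have slope ±a/b.
Here that is ±√77/2.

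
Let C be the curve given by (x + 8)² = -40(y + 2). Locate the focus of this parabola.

(-8, -12)

Vertex (-8, -2); 4p = -40 so p = -10. Opens down.
Focus is p units from the vertex along the axis: (h, k + p).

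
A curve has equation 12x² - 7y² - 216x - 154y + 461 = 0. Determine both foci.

12(x² - 18x) -7(y² + 22y) = -461
Complete the square in x and y: 12(x - 9)² -7(y + 11)² = -461 + 972 - 847 = -336
Dividing both sides by -336: (y + 11)²/48 - (x - 9)²/28 = 1
Hyperbola, center (9, -11), transverse axis vertical; a² = 48, b² = 28.
c² = a² + b² = 48 + 28 = 76, so c = 2√19.
Foci lie on the vertical axis through the center: (h, k ± c).

(9, -11 - 2√19) and (9, -11 + 2√19)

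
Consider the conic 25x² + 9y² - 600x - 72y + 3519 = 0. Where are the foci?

(12, 0) and (12, 8)

Group: 25(x² - 24x) + 9(y² - 8y) = -3519
Complete the square: 25(x - 12)² + 9(y - 4)² = -3519 + 3600 + 144 = 225
Divide by 225: (x - 12)²/9 + (y - 4)²/25 = 1
Ellipse, center (12, 4), major axis vertical; a² = 25, b² = 9.
c² = a² - b² = 25 - 9 = 16, so c = 4.
Foci lie on the vertical axis through the center: (h, k ± c).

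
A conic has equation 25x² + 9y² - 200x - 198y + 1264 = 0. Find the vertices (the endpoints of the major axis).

25(x² - 8x) + 9(y² - 22y) = -1264
25(x - 4)² + 9(y - 11)² = -1264 + 400 + 1089 = 225
Dividing both sides by 225: (x - 4)²/9 + (y - 11)²/25 = 1
Ellipse, center (4, 11), major axis vertical; a² = 25, b² = 9.
a = 5. Vertices at (h, k ± a).

(4, 6) and (4, 16)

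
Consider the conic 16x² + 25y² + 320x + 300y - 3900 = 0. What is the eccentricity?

e = 3/5

Collect terms: 16(x² + 20x) + 25(y² + 12y) = 3900
Complete the square: 16(x + 10)² + 25(y + 6)² = 3900 + 1600 + 900 = 6400
Dividing both sides by 6400: (x + 10)²/400 + (y + 6)²/256 = 1
Ellipse, center (-10, -6), major axis horizontal; a² = 400, b² = 256.
c² = a² - b² = 144, so c = 12.
e = c/a = 12/20 = 3/5.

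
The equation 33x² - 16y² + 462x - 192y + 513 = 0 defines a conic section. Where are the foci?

(-14, -6) and (0, -6)

Rearranging, 33(x² + 14x) -16(y² + 12y) = -513.
33(x + 7)² -16(y + 6)² = -513 + 1617 - 576 = 528
Divide by 528: (x + 7)²/16 - (y + 6)²/33 = 1
Hyperbola, center (-7, -6), transverse axis horizontal; a² = 16, b² = 33.
c² = a² + b² = 16 + 33 = 49, so c = 7.
Foci lie on the horizontal axis through the center: (h ± c, k).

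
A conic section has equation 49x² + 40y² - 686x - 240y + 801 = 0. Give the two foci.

(7, 0) and (7, 6)

Collect terms: 49(x² - 14x) + 40(y² - 6y) = -801
49(x - 7)² + 40(y - 3)² = -801 + 2401 + 360 = 1960
Dividing both sides by 1960: (x - 7)²/40 + (y - 3)²/49 = 1
Ellipse, center (7, 3), major axis vertical; a² = 49, b² = 40.
c² = a² - b² = 49 - 40 = 9, so c = 3.
Foci lie on the vertical axis through the center: (h, k ± c).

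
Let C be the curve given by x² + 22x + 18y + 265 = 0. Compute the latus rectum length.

Only x is squared. Complete the square in x: (x + 11)² = -18(y + 8).
Vertex (-11, -8); 4p = -18 so p = -9/2. Opens down.
Latus rectum length = |4p| = 18.

18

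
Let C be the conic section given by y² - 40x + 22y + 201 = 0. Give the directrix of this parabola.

Only y is squared. Complete the square in y: (y + 11)² = 40(x - 2).
Vertex (2, -11); 4p = 40 so p = 10. Opens right.
Directrix is the vertical line x = h − p = 2 − (10) = -8.

x = -8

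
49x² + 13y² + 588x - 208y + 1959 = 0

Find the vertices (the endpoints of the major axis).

(-6, 1) and (-6, 15)

Rearranging, 49(x² + 12x) + 13(y² - 16y) = -1959.
49(x + 6)² + 13(y - 8)² = -1959 + 1764 + 832 = 637
Dividing both sides by 637: (x + 6)²/13 + (y - 8)²/49 = 1
Ellipse, center (-6, 8), major axis vertical; a² = 49, b² = 13.
a = 7. Vertices at (h, k ± a).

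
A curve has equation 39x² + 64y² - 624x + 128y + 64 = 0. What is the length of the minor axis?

39(x² - 16x) + 64(y² + 2y) = -64
Complete the square: 39(x - 8)² + 64(y + 1)² = -64 + 2496 + 64 = 2496
Divide by 2496: (x - 8)²/64 + (y + 1)²/39 = 1
Ellipse, center (8, -1), major axis horizontal; a² = 64, b² = 39.
b² = 39 so b = √39; the minor axis has length 2b = 2√39.

2√39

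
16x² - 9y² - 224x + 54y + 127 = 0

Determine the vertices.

Group the x- and y-terms: 16(x² - 14x) -9(y² - 6y) = -127
Complete the square in x and y: 16(x - 7)² -9(y - 3)² = -127 + 784 - 81 = 576
Dividing both sides by 576: (x - 7)²/36 - (y - 3)²/64 = 1
Hyperbola, center (7, 3), transverse axis horizontal; a² = 36, b² = 64.
a = 6. Vertices at (h ± a, k).

(1, 3) and (13, 3)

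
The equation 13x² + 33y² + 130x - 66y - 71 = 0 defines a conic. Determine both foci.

(-5 - 2√5, 1) and (-5 + 2√5, 1)

Group: 13(x² + 10x) + 33(y² - 2y) = 71
Complete the square in x and y: 13(x + 5)² + 33(y - 1)² = 71 + 325 + 33 = 429
Divide by 429: (x + 5)²/33 + (y - 1)²/13 = 1
Ellipse, center (-5, 1), major axis horizontal; a² = 33, b² = 13.
c² = a² - b² = 33 - 13 = 20, so c = 2√5.
Foci lie on the horizontal axis through the center: (h ± c, k).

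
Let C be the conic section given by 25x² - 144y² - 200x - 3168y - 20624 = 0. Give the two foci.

(-9, -11) and (17, -11)

Group: 25(x² - 8x) -144(y² + 22y) = 20624
25(x - 4)² -144(y + 11)² = 20624 + 400 - 17424 = 3600
Divide by 3600: (x - 4)²/144 - (y + 11)²/25 = 1
Hyperbola, center (4, -11), transverse axis horizontal; a² = 144, b² = 25.
c² = a² + b² = 144 + 25 = 169, so c = 13.
Foci lie on the horizontal axis through the center: (h ± c, k).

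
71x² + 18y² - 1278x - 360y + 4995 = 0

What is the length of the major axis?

2√142

Rearranging, 71(x² - 18x) + 18(y² - 20y) = -4995.
Complete the square: 71(x - 9)² + 18(y - 10)² = -4995 + 5751 + 1800 = 2556
Divide through by 2556 to get (x - 9)²/36 + (y - 10)²/142 = 1.
Ellipse, center (9, 10), major axis vertical; a² = 142, b² = 36.
a² = 142 so a = √142; the major axis has length 2a = 2√142.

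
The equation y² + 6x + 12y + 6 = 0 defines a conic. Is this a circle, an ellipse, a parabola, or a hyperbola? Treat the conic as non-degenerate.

No xy term. Coefficients of x² and y² are A = 0, C = 1.
Exactly one squared variable ⇒ parabola.

parabola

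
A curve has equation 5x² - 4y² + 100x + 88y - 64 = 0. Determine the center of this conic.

5(x² + 20x) -4(y² - 22y) = 64
Completing the square gives 5(x + 10)² -4(y - 11)² = 64 + 500 - 484 = 80.
Divide through by 80 to get (x + 10)²/16 - (y - 11)²/20 = 1.
Hyperbola with center (-10, 11).

(-10, 11)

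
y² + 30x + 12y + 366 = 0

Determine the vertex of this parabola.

Only y is squared. Complete the square in y: (y + 6)² = -30(x + 11).
Vertex (-11, -6); 4p = -30 so p = -15/2. Opens left.

(-11, -6)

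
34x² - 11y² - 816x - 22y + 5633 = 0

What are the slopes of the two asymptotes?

√374/11 and -√374/11

34(x² - 24x) -11(y² + 2y) = -5633
Complete the square: 34(x - 12)² -11(y + 1)² = -5633 + 4896 - 11 = -748
Divide through by -748 to get (y + 1)²/68 - (x - 12)²/22 = 1.
Hyperbola, center (12, -1), transverse axis vertical; a² = 68, b² = 22.
For a vertical hyperbola the asymptotes have slope ±a/b.
Here that is ±2√17/√22 = ±√374/11.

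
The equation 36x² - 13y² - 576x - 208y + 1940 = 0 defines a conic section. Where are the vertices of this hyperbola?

(8, -14) and (8, -2)

36(x² - 16x) -13(y² + 16y) = -1940
36(x - 8)² -13(y + 8)² = -1940 + 2304 - 832 = -468
Divide by -468: (y + 8)²/36 - (x - 8)²/13 = 1
Hyperbola, center (8, -8), transverse axis vertical; a² = 36, b² = 13.
a = 6. Vertices at (h, k ± a).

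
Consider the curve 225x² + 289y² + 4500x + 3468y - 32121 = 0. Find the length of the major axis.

34

Group: 225(x² + 20x) + 289(y² + 12y) = 32121
Complete the square: 225(x + 10)² + 289(y + 6)² = 32121 + 22500 + 10404 = 65025
Divide through by 65025 to get (x + 10)²/289 + (y + 6)²/225 = 1.
Ellipse, center (-10, -6), major axis horizontal; a² = 289, b² = 225.
a² = 289 so a = 17; the major axis has length 2a = 34.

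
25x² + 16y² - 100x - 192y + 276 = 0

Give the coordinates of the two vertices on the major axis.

(2, 1) and (2, 11)

Collect terms: 25(x² - 4x) + 16(y² - 12y) = -276
Complete the square: 25(x - 2)² + 16(y - 6)² = -276 + 100 + 576 = 400
Dividing both sides by 400: (x - 2)²/16 + (y - 6)²/25 = 1
Ellipse, center (2, 6), major axis vertical; a² = 25, b² = 16.
a = 5. Vertices at (h, k ± a).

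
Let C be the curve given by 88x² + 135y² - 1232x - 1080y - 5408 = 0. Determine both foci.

(7 - √47, 4) and (7 + √47, 4)

Collect terms: 88(x² - 14x) + 135(y² - 8y) = 5408
Completing the square gives 88(x - 7)² + 135(y - 4)² = 5408 + 4312 + 2160 = 11880.
Divide through by 11880 to get (x - 7)²/135 + (y - 4)²/88 = 1.
Ellipse, center (7, 4), major axis horizontal; a² = 135, b² = 88.
c² = a² - b² = 135 - 88 = 47, so c = √47.
Foci lie on the horizontal axis through the center: (h ± c, k).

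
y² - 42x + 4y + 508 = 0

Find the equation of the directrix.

Only y is squared. Complete the square in y: (y + 2)² = 42(x - 12).
Vertex (12, -2); 4p = 42 so p = 21/2. Opens right.
Directrix is the vertical line x = h − p = 12 − (21/2) = 3/2.

x = 3/2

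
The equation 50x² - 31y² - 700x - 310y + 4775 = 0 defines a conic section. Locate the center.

Group: 50(x² - 14x) -31(y² + 10y) = -4775
Complete the square in x and y: 50(x - 7)² -31(y + 5)² = -4775 + 2450 - 775 = -3100
Dividing both sides by -3100: (y + 5)²/100 - (x - 7)²/62 = 1
Hyperbola with center (7, -5).

(7, -5)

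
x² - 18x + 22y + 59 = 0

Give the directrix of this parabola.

Only x is squared. Complete the square in x: (x - 9)² = -22(y - 1).
Vertex (9, 1); 4p = -22 so p = -11/2. Opens down.
Directrix is the horizontal line y = k − p = 1 − (-11/2) = 13/2.

y = 13/2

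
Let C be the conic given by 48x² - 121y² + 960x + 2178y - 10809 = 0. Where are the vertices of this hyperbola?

(-21, 9) and (1, 9)

Rearranging, 48(x² + 20x) -121(y² - 18y) = 10809.
Complete the square in x and y: 48(x + 10)² -121(y - 9)² = 10809 + 4800 - 9801 = 5808
Divide by 5808: (x + 10)²/121 - (y - 9)²/48 = 1
Hyperbola, center (-10, 9), transverse axis horizontal; a² = 121, b² = 48.
a = 11. Vertices at (h ± a, k).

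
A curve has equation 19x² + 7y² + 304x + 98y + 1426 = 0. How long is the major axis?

Group: 19(x² + 16x) + 7(y² + 14y) = -1426
Completing the square gives 19(x + 8)² + 7(y + 7)² = -1426 + 1216 + 343 = 133.
Divide through by 133 to get (x + 8)²/7 + (y + 7)²/19 = 1.
Ellipse, center (-8, -7), major axis vertical; a² = 19, b² = 7.
a² = 19 so a = √19; the major axis has length 2a = 2√19.

2√19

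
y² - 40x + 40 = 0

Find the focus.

(11, 0)

Only y is squared. Complete the square in y: y² = 40(x - 1).
Vertex (1, 0); 4p = 40 so p = 10. Opens right.
Focus is p units from the vertex along the axis: (h + p, k).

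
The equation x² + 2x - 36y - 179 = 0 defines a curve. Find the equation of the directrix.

Only x is squared. Complete the square in x: (x + 1)² = 36(y + 5).
Vertex (-1, -5); 4p = 36 so p = 9. Opens up.
Directrix is the horizontal line y = k − p = -5 − (9) = -14.

y = -14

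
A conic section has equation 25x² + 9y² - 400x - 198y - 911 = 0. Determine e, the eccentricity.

25(x² - 16x) + 9(y² - 22y) = 911
Complete the square in x and y: 25(x - 8)² + 9(y - 11)² = 911 + 1600 + 1089 = 3600
Divide by 3600: (x - 8)²/144 + (y - 11)²/400 = 1
Ellipse, center (8, 11), major axis vertical; a² = 400, b² = 144.
c² = a² - b² = 256, so c = 16.
e = c/a = 16/20 = 4/5.

e = 4/5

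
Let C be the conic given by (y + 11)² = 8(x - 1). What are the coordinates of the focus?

(3, -11)

Vertex (1, -11); 4p = 8 so p = 2. Opens right.
Focus is p units from the vertex along the axis: (h + p, k).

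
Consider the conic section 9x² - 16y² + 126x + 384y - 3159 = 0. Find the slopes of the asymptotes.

3/4 and -3/4

Rearranging, 9(x² + 14x) -16(y² - 24y) = 3159.
Complete the square: 9(x + 7)² -16(y - 12)² = 3159 + 441 - 2304 = 1296
Dividing both sides by 1296: (x + 7)²/144 - (y - 12)²/81 = 1
Hyperbola, center (-7, 12), transverse axis horizontal; a² = 144, b² = 81.
For a horizontal hyperbola the asymptotes have slope ±b/a.
Here that is ±9/12 = ±3/4.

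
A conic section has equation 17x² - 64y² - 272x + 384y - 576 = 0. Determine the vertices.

Group: 17(x² - 16x) -64(y² - 6y) = 576
Completing the square gives 17(x - 8)² -64(y - 3)² = 576 + 1088 - 576 = 1088.
Dividing both sides by 1088: (x - 8)²/64 - (y - 3)²/17 = 1
Hyperbola, center (8, 3), transverse axis horizontal; a² = 64, b² = 17.
a = 8. Vertices at (h ± a, k).

(0, 3) and (16, 3)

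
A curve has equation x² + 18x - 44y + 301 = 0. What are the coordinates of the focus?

Only x is squared. Complete the square in x: (x + 9)² = 44(y - 5).
Vertex (-9, 5); 4p = 44 so p = 11. Opens up.
Focus is p units from the vertex along the axis: (h, k + p).

(-9, 16)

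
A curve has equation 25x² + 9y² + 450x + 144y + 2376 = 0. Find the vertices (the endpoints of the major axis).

(-9, -13) and (-9, -3)

25(x² + 18x) + 9(y² + 16y) = -2376
Complete the square in x and y: 25(x + 9)² + 9(y + 8)² = -2376 + 2025 + 576 = 225
Divide by 225: (x + 9)²/9 + (y + 8)²/25 = 1
Ellipse, center (-9, -8), major axis vertical; a² = 25, b² = 9.
a = 5. Vertices at (h, k ± a).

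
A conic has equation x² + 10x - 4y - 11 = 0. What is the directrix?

y = -10

Only x is squared. Complete the square in x: (x + 5)² = 4(y + 9).
Vertex (-5, -9); 4p = 4 so p = 1. Opens up.
Directrix is the horizontal line y = k − p = -9 − (1) = -10.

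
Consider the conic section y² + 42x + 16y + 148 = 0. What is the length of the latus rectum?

Only y is squared. Complete the square in y: (y + 8)² = -42(x + 2).
Vertex (-2, -8); 4p = -42 so p = -21/2. Opens left.
Latus rectum length = |4p| = 42.

42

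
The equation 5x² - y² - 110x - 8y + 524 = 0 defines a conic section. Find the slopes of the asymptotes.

√5 and -√5

5(x² - 22x) -(y² + 8y) = -524
Completing the square gives 5(x - 11)² -(y + 4)² = -524 + 605 - 16 = 65.
Divide through by 65 to get (x - 11)²/13 - (y + 4)²/65 = 1.
Hyperbola, center (11, -4), transverse axis horizontal; a² = 13, b² = 65.
For a horizontal hyperbola the asymptotes have slope ±b/a.
Here that is ±√65/√13 = ±√5.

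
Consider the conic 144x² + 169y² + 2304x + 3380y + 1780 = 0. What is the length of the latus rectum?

288/13

144(x² + 16x) + 169(y² + 20y) = -1780
Complete the square: 144(x + 8)² + 169(y + 10)² = -1780 + 9216 + 16900 = 24336
Divide by 24336: (x + 8)²/169 + (y + 10)²/144 = 1
Ellipse, center (-8, -10), major axis horizontal; a² = 169, b² = 144.
Latus rectum length = 2b²/a = 2·144/13 = 288/13.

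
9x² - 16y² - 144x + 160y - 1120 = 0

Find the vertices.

(-4, 5) and (20, 5)

Collect terms: 9(x² - 16x) -16(y² - 10y) = 1120
Complete the square in x and y: 9(x - 8)² -16(y - 5)² = 1120 + 576 - 400 = 1296
Dividing both sides by 1296: (x - 8)²/144 - (y - 5)²/81 = 1
Hyperbola, center (8, 5), transverse axis horizontal; a² = 144, b² = 81.
a = 12. Vertices at (h ± a, k).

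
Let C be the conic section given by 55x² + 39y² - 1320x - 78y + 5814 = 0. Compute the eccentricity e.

e = 4√55/55

Group the x- and y-terms: 55(x² - 24x) + 39(y² - 2y) = -5814
Completing the square gives 55(x - 12)² + 39(y - 1)² = -5814 + 7920 + 39 = 2145.
Divide through by 2145 to get (x - 12)²/39 + (y - 1)²/55 = 1.
Ellipse, center (12, 1), major axis vertical; a² = 55, b² = 39.
c² = a² - b² = 16, so c = 4.
e = c/a = 4/√55 = 4√55/55.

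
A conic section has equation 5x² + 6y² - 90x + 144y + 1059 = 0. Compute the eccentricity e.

5(x² - 18x) + 6(y² + 24y) = -1059
Complete the square: 5(x - 9)² + 6(y + 12)² = -1059 + 405 + 864 = 210
Dividing both sides by 210: (x - 9)²/42 + (y + 12)²/35 = 1
Ellipse, center (9, -12), major axis horizontal; a² = 42, b² = 35.
c² = a² - b² = 7, so c = √7.
e = c/a = √7/√42 = √6/6.

e = √6/6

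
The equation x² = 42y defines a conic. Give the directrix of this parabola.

y = -21/2

Vertex (0, 0); 4p = 42 so p = 21/2. Opens up.
Directrix is the horizontal line y = k − p = 0 − (21/2) = -21/2.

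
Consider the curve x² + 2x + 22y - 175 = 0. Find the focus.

(-1, 5/2)

Only x is squared. Complete the square in x: (x + 1)² = -22(y - 8).
Vertex (-1, 8); 4p = -22 so p = -11/2. Opens down.
Focus is p units from the vertex along the axis: (h, k + p).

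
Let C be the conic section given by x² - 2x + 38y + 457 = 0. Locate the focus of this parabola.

Only x is squared. Complete the square in x: (x - 1)² = -38(y + 12).
Vertex (1, -12); 4p = -38 so p = -19/2. Opens down.
Focus is p units from the vertex along the axis: (h, k + p).

(1, -43/2)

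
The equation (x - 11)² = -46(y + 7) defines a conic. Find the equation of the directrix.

Vertex (11, -7); 4p = -46 so p = -23/2. Opens down.
Directrix is the horizontal line y = k − p = -7 − (-23/2) = 9/2.

y = 9/2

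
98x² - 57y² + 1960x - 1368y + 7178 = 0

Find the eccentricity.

Rearranging, 98(x² + 20x) -57(y² + 24y) = -7178.
Complete the square in x and y: 98(x + 10)² -57(y + 12)² = -7178 + 9800 - 8208 = -5586
Divide through by -5586 to get (y + 12)²/98 - (x + 10)²/57 = 1.
Hyperbola, center (-10, -12), transverse axis vertical; a² = 98, b² = 57.
c² = a² + b² = 155, so c = √155.
e = c/a = √155/7√2 = √310/14.

e = √310/14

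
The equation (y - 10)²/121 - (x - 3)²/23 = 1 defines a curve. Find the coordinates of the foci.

(3, -2) and (3, 22)

Center (3, 10). The positive term is the y-term, so the transverse axis is vertical; a² = 121, b² = 23.
c² = a² + b² = 121 + 23 = 144, so c = 12.
Foci lie on the vertical axis through the center: (h, k ± c).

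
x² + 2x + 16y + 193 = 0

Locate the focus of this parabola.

(-1, -16)

Only x is squared. Complete the square in x: (x + 1)² = -16(y + 12).
Vertex (-1, -12); 4p = -16 so p = -4. Opens down.
Focus is p units from the vertex along the axis: (h, k + p).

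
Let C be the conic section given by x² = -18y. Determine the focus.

Vertex (0, 0); 4p = -18 so p = -9/2. Opens down.
Focus is p units from the vertex along the axis: (h, k + p).

(0, -9/2)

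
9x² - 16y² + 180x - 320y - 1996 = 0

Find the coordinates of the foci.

(-25, -10) and (5, -10)

Group: 9(x² + 20x) -16(y² + 20y) = 1996
9(x + 10)² -16(y + 10)² = 1996 + 900 - 1600 = 1296
Divide through by 1296 to get (x + 10)²/144 - (y + 10)²/81 = 1.
Hyperbola, center (-10, -10), transverse axis horizontal; a² = 144, b² = 81.
c² = a² + b² = 144 + 81 = 225, so c = 15.
Foci lie on the horizontal axis through the center: (h ± c, k).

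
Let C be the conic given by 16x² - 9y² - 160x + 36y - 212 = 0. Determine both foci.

(-5, 2) and (15, 2)

Rearranging, 16(x² - 10x) -9(y² - 4y) = 212.
16(x - 5)² -9(y - 2)² = 212 + 400 - 36 = 576
Divide through by 576 to get (x - 5)²/36 - (y - 2)²/64 = 1.
Hyperbola, center (5, 2), transverse axis horizontal; a² = 36, b² = 64.
c² = a² + b² = 36 + 64 = 100, so c = 10.
Foci lie on the horizontal axis through the center: (h ± c, k).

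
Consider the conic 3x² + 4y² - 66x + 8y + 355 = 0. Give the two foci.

Group the x- and y-terms: 3(x² - 22x) + 4(y² + 2y) = -355
Complete the square: 3(x - 11)² + 4(y + 1)² = -355 + 363 + 4 = 12
Dividing both sides by 12: (x - 11)²/4 + (y + 1)²/3 = 1
Ellipse, center (11, -1), major axis horizontal; a² = 4, b² = 3.
c² = a² - b² = 4 - 3 = 1, so c = 1.
Foci lie on the horizontal axis through the center: (h ± c, k).

(10, -1) and (12, -1)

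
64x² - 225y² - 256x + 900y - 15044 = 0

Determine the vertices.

(-13, 2) and (17, 2)

Group: 64(x² - 4x) -225(y² - 4y) = 15044
Complete the square in x and y: 64(x - 2)² -225(y - 2)² = 15044 + 256 - 900 = 14400
Divide by 14400: (x - 2)²/225 - (y - 2)²/64 = 1
Hyperbola, center (2, 2), transverse axis horizontal; a² = 225, b² = 64.
a = 15. Vertices at (h ± a, k).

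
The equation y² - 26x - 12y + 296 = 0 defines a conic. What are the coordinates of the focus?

Only y is squared. Complete the square in y: (y - 6)² = 26(x - 10).
Vertex (10, 6); 4p = 26 so p = 13/2. Opens right.
Focus is p units from the vertex along the axis: (h + p, k).

(33/2, 6)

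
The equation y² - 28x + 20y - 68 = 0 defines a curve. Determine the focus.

Only y is squared. Complete the square in y: (y + 10)² = 28(x + 6).
Vertex (-6, -10); 4p = 28 so p = 7. Opens right.
Focus is p units from the vertex along the axis: (h + p, k).

(1, -10)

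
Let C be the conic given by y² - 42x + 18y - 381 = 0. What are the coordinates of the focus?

Only y is squared. Complete the square in y: (y + 9)² = 42(x + 11).
Vertex (-11, -9); 4p = 42 so p = 21/2. Opens right.
Focus is p units from the vertex along the axis: (h + p, k).

(-1/2, -9)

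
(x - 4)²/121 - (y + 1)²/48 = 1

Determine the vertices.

(-7, -1) and (15, -1)

Center (4, -1). The positive term is the x-term, so the transverse axis is horizontal; a² = 121, b² = 48.
a = 11. Vertices at (h ± a, k).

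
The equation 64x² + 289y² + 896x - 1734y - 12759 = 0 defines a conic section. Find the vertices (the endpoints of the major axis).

Group the x- and y-terms: 64(x² + 14x) + 289(y² - 6y) = 12759
Complete the square: 64(x + 7)² + 289(y - 3)² = 12759 + 3136 + 2601 = 18496
Divide through by 18496 to get (x + 7)²/289 + (y - 3)²/64 = 1.
Ellipse, center (-7, 3), major axis horizontal; a² = 289, b² = 64.
a = 17. Vertices at (h ± a, k).

(-24, 3) and (10, 3)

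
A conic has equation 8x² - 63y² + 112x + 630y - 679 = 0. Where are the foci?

Collect terms: 8(x² + 14x) -63(y² - 10y) = 679
8(x + 7)² -63(y - 5)² = 679 + 392 - 1575 = -504
Divide through by -504 to get (y - 5)²/8 - (x + 7)²/63 = 1.
Hyperbola, center (-7, 5), transverse axis vertical; a² = 8, b² = 63.
c² = a² + b² = 8 + 63 = 71, so c = √71.
Foci lie on the vertical axis through the center: (h, k ± c).

(-7, 5 - √71) and (-7, 5 + √71)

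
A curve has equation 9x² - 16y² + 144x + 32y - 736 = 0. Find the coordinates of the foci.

(-23, 1) and (7, 1)

Collect terms: 9(x² + 16x) -16(y² - 2y) = 736
Completing the square gives 9(x + 8)² -16(y - 1)² = 736 + 576 - 16 = 1296.
Divide by 1296: (x + 8)²/144 - (y - 1)²/81 = 1
Hyperbola, center (-8, 1), transverse axis horizontal; a² = 144, b² = 81.
c² = a² + b² = 144 + 81 = 225, so c = 15.
Foci lie on the horizontal axis through the center: (h ± c, k).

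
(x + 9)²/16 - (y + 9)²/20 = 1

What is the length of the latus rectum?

10

Center (-9, -9). The positive term is the x-term, so the transverse axis is horizontal; a² = 16, b² = 20.
Latus rectum length = 2b²/a = 2·20/4 = 10.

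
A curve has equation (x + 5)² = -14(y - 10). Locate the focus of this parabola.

Vertex (-5, 10); 4p = -14 so p = -7/2. Opens down.
Focus is p units from the vertex along the axis: (h, k + p).

(-5, 13/2)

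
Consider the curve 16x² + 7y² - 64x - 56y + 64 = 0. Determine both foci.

(2, 1) and (2, 7)

Group: 16(x² - 4x) + 7(y² - 8y) = -64
Completing the square gives 16(x - 2)² + 7(y - 4)² = -64 + 64 + 112 = 112.
Dividing both sides by 112: (x - 2)²/7 + (y - 4)²/16 = 1
Ellipse, center (2, 4), major axis vertical; a² = 16, b² = 7.
c² = a² - b² = 16 - 7 = 9, so c = 3.
Foci lie on the vertical axis through the center: (h, k ± c).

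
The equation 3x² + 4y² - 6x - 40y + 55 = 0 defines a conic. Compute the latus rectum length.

6

Group the x- and y-terms: 3(x² - 2x) + 4(y² - 10y) = -55
Complete the square: 3(x - 1)² + 4(y - 5)² = -55 + 3 + 100 = 48
Dividing both sides by 48: (x - 1)²/16 + (y - 5)²/12 = 1
Ellipse, center (1, 5), major axis horizontal; a² = 16, b² = 12.
Latus rectum length = 2b²/a = 2·12/4 = 6.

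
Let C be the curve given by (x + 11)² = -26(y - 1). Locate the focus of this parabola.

(-11, -11/2)

Vertex (-11, 1); 4p = -26 so p = -13/2. Opens down.
Focus is p units from the vertex along the axis: (h, k + p).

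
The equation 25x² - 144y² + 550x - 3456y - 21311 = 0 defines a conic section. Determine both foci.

25(x² + 22x) -144(y² + 24y) = 21311
Completing the square gives 25(x + 11)² -144(y + 12)² = 21311 + 3025 - 20736 = 3600.
Divide through by 3600 to get (x + 11)²/144 - (y + 12)²/25 = 1.
Hyperbola, center (-11, -12), transverse axis horizontal; a² = 144, b² = 25.
c² = a² + b² = 144 + 25 = 169, so c = 13.
Foci lie on the horizontal axis through the center: (h ± c, k).

(-24, -12) and (2, -12)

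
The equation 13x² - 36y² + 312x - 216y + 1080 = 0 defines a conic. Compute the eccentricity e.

e = 7/6

Group: 13(x² + 24x) -36(y² + 6y) = -1080
Complete the square in x and y: 13(x + 12)² -36(y + 3)² = -1080 + 1872 - 324 = 468
Divide by 468: (x + 12)²/36 - (y + 3)²/13 = 1
Hyperbola, center (-12, -3), transverse axis horizontal; a² = 36, b² = 13.
c² = a² + b² = 49, so c = 7.
e = c/a = 7/6.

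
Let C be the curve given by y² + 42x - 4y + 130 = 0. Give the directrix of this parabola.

x = 15/2

Only y is squared. Complete the square in y: (y - 2)² = -42(x + 3).
Vertex (-3, 2); 4p = -42 so p = -21/2. Opens left.
Directrix is the vertical line x = h − p = -3 − (-21/2) = 15/2.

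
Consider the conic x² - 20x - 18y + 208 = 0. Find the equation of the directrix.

y = 3/2

Only x is squared. Complete the square in x: (x - 10)² = 18(y - 6).
Vertex (10, 6); 4p = 18 so p = 9/2. Opens up.
Directrix is the horizontal line y = k − p = 6 − (9/2) = 3/2.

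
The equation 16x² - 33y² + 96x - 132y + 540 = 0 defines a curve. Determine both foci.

Collect terms: 16(x² + 6x) -33(y² + 4y) = -540
Complete the square: 16(x + 3)² -33(y + 2)² = -540 + 144 - 132 = -528
Divide by -528: (y + 2)²/16 - (x + 3)²/33 = 1
Hyperbola, center (-3, -2), transverse axis vertical; a² = 16, b² = 33.
c² = a² + b² = 16 + 33 = 49, so c = 7.
Foci lie on the vertical axis through the center: (h, k ± c).

(-3, -9) and (-3, 5)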